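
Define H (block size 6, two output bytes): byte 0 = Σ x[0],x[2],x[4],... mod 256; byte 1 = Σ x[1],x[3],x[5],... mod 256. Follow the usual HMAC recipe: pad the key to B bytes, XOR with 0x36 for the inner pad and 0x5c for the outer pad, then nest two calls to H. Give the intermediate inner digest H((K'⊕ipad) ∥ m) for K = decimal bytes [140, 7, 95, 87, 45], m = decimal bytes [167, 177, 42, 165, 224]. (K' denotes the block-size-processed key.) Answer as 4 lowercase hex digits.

ef1e

Key decimal bytes [140, 7, 95, 87, 45] = 8c 07 5f 57 2d is 5 bytes ≤ B = 6; zero-pad to 6 bytes: K' = 8c 07 5f 57 2d 00.
K' ⊕ ipad = ba 31 69 61 1b 36.
Inner input = ba 31 69 61 1b 36 ∥ a7 b1 2a a5 e0.
Inner hash: even-index sum = 751 mod 256 = 239; odd-index sum = 542 mod 256 = 30 → ef 1e.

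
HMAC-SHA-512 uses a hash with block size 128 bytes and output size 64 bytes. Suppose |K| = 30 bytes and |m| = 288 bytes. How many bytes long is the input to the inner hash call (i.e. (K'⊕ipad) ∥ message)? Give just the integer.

416

Key is 30 ≤ 128 bytes, zero-padded: |K'| = 128.
Inner input = (K'⊕ipad) ∥ m → 128 + 288 = 416 bytes.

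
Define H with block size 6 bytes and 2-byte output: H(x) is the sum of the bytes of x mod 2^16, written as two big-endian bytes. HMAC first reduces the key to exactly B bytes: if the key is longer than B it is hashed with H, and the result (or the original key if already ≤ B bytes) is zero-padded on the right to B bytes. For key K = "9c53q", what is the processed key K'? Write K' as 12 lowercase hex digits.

Key "9c53q" = 39 63 35 33 71 is 5 bytes ≤ B = 6; zero-pad to 6 bytes: K' = 39 63 35 33 71 00.

396335337100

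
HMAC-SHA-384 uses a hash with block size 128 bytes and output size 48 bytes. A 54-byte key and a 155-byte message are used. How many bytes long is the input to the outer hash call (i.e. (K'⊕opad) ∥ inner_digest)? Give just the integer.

Key is 54 ≤ 128 bytes, zero-padded: |K'| = 128.
Outer input = (K'⊕opad) ∥ H(inner) → 128 + 48 = 176 bytes.

176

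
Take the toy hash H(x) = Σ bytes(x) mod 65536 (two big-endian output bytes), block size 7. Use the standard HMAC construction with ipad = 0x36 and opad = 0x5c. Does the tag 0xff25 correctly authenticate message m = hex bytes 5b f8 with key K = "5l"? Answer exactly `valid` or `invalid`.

Key "5l" = 35 6c is 2 bytes ≤ B = 7; zero-pad to 7 bytes: K' = 35 6c 00 00 00 00 00.
K' ⊕ ipad = 03 5a 36 36 36 36 36; K' ⊕ opad = 69 30 5c 5c 5c 5c 5c.
Inner hash: sum = 3+90+54+54+54+54+54+91+248 = 702 → 02 be.
Outer hash (recomputed tag): sum = 105+48+92+92+92+92+92+2+190 = 805 → 03 25.
Recomputed tag = 0325; claimed = ff25 → mismatch.

invalid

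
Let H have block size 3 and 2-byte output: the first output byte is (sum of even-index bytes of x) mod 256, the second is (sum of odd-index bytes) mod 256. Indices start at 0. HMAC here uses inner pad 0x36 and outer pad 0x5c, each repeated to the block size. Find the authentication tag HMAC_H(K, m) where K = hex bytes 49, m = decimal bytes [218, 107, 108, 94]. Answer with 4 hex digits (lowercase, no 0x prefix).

edda

Key hex bytes 49 is 1 byte ≤ B = 3; zero-pad to 3 bytes: K' = 49 00 00.
K' ⊕ ipad = 7f 36 36.  K' ⊕ opad = 15 5c 5c.
Inner input = (K'⊕ipad) ∥ m = 7f 36 36 ∥ da 6b 6c 5e.
Inner hash: even-index sum = 382 mod 256 = 126; odd-index sum = 380 mod 256 = 124 → 7e 7c.
Outer input = (K'⊕opad) ∥ inner = 15 5c 5c ∥ 7e 7c.
Outer hash (tag): even-index sum = 237 mod 256 = 237; odd-index sum = 218 mod 256 = 218 → ed da.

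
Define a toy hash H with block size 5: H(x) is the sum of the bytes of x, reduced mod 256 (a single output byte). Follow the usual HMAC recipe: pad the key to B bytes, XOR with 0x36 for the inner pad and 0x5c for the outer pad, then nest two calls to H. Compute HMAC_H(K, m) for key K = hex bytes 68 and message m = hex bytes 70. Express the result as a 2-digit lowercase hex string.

4a

Key hex bytes 68 is 1 byte ≤ B = 5; zero-pad to 5 bytes: K' = 68 00 00 00 00.
K' ⊕ ipad = 5e 36 36 36 36.  K' ⊕ opad = 34 5c 5c 5c 5c.
Inner input = (K'⊕ipad) ∥ m = 5e 36 36 36 36 ∥ 70.
Inner hash: sum = 94+54+54+54+54+112 = 422; mod 256 = 166 → a6.
Outer input = (K'⊕opad) ∥ inner = 34 5c 5c 5c 5c ∥ a6.
Outer hash (tag): sum = 52+92+92+92+92+166 = 586; mod 256 = 74 → 4a.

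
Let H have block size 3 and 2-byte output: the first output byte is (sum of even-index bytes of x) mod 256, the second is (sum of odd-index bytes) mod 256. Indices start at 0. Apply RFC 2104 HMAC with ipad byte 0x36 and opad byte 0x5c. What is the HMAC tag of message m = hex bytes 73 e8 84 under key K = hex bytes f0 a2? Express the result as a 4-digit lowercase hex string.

93e2

Key hex bytes f0 a2 is 2 bytes ≤ B = 3; zero-pad to 3 bytes: K' = f0 a2 00.
K' ⊕ ipad = c6 94 36.  K' ⊕ opad = ac fe 5c.
Inner input = (K'⊕ipad) ∥ m = c6 94 36 ∥ 73 e8 84.
Inner hash: even-index sum = 484 mod 256 = 228; odd-index sum = 395 mod 256 = 139 → e4 8b.
Outer input = (K'⊕opad) ∥ inner = ac fe 5c ∥ e4 8b.
Outer hash (tag): even-index sum = 403 mod 256 = 147; odd-index sum = 482 mod 256 = 226 → 93 e2.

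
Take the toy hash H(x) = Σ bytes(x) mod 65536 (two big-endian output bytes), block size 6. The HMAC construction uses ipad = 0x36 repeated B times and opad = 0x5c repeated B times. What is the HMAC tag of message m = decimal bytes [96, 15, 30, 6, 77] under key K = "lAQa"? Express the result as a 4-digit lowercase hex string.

Key "lAQa" = 6c 41 51 61 is 4 bytes ≤ B = 6; zero-pad to 6 bytes: K' = 6c 41 51 61 00 00.
K' ⊕ ipad = 5a 77 67 57 36 36.  K' ⊕ opad = 30 1d 0d 3d 5c 5c.
Inner input = (K'⊕ipad) ∥ m = 5a 77 67 57 36 36 ∥ 60 0f 1e 06 4d.
Inner hash: sum = 90+119+103+87+54+54+96+15+30+6+77 = 731 → 02 db.
Outer input = (K'⊕opad) ∥ inner = 30 1d 0d 3d 5c 5c ∥ 02 db.
Outer hash (tag): sum = 48+29+13+61+92+92+2+219 = 556 → 02 2c.

022c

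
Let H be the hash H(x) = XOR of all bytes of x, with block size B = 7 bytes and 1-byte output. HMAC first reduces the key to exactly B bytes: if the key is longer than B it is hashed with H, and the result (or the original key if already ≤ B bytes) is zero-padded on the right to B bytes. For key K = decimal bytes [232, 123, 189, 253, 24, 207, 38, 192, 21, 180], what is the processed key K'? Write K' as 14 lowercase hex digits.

|K| = 10 > B = 7, so first hash the key.
H(K): XOR e8⊕7b⊕bd⊕fd⊕18⊕cf⊕26⊕c0⊕15⊕b4 = 43.
Zero-pad H(K) = 43 to 7 bytes: K' = 43 00 00 00 00 00 00.

43000000000000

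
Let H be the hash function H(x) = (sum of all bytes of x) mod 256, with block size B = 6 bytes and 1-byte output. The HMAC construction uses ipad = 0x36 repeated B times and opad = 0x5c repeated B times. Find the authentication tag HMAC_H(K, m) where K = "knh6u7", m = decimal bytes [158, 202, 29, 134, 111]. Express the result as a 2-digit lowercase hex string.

6c

Key "knh6u7" = 6b 6e 68 36 75 37 is exactly B = 6 bytes: K' = 6b 6e 68 36 75 37.
K' ⊕ ipad = 5d 58 5e 00 43 01.  K' ⊕ opad = 37 32 34 6a 29 6b.
Inner input = (K'⊕ipad) ∥ m = 5d 58 5e 00 43 01 ∥ 9e ca 1d 86 6f.
Inner hash: sum = 93+88+94+0+67+1+158+202+29+134+111 = 977; mod 256 = 209 → d1.
Outer input = (K'⊕opad) ∥ inner = 37 32 34 6a 29 6b ∥ d1.
Outer hash (tag): sum = 55+50+52+106+41+107+209 = 620; mod 256 = 108 → 6c.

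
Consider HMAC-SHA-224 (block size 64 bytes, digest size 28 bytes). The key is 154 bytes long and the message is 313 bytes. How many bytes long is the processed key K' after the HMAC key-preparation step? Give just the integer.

Key is 154 > 64 bytes, so it is hashed to 28 bytes then zero-padded to 64: |K'| = 64.

64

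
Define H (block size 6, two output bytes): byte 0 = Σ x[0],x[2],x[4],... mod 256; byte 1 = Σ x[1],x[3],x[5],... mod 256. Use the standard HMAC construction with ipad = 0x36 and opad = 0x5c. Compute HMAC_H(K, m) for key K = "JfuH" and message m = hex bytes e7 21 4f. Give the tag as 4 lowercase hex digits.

Key "JfuH" = 4a 66 75 48 is 4 bytes ≤ B = 6; zero-pad to 6 bytes: K' = 4a 66 75 48 00 00.
K' ⊕ ipad = 7c 50 43 7e 36 36.  K' ⊕ opad = 16 3a 29 14 5c 5c.
Inner input = (K'⊕ipad) ∥ m = 7c 50 43 7e 36 36 ∥ e7 21 4f.
Inner hash: even-index sum = 555 mod 256 = 43; odd-index sum = 293 mod 256 = 37 → 2b 25.
Outer input = (K'⊕opad) ∥ inner = 16 3a 29 14 5c 5c ∥ 2b 25.
Outer hash (tag): even-index sum = 198 mod 256 = 198; odd-index sum = 207 mod 256 = 207 → c6 cf.

c6cf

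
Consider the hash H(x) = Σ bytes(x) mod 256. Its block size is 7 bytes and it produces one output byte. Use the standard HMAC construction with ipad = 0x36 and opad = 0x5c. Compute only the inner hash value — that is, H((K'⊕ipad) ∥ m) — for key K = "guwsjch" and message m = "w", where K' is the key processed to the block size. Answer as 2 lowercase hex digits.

a0

Key "guwsjch" = 67 75 77 73 6a 63 68 is exactly B = 7 bytes: K' = 67 75 77 73 6a 63 68.
K' ⊕ ipad = 51 43 41 45 5c 55 5e.
Inner input = 51 43 41 45 5c 55 5e ∥ 77.
Inner hash: sum = 81+67+65+69+92+85+94+119 = 672; mod 256 = 160 → a0.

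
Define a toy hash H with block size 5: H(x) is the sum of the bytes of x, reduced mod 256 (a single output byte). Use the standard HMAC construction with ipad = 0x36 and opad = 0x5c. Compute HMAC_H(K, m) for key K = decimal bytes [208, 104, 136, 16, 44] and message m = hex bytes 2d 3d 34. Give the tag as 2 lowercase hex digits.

Key decimal bytes [208, 104, 136, 16, 44] = d0 68 88 10 2c is exactly B = 5 bytes: K' = d0 68 88 10 2c.
K' ⊕ ipad = e6 5e be 26 1a.  K' ⊕ opad = 8c 34 d4 4c 70.
Inner input = (K'⊕ipad) ∥ m = e6 5e be 26 1a ∥ 2d 3d 34.
Inner hash: sum = 230+94+190+38+26+45+61+52 = 736; mod 256 = 224 → e0.
Outer input = (K'⊕opad) ∥ inner = 8c 34 d4 4c 70 ∥ e0.
Outer hash (tag): sum = 140+52+212+76+112+224 = 816; mod 256 = 48 → 30.

30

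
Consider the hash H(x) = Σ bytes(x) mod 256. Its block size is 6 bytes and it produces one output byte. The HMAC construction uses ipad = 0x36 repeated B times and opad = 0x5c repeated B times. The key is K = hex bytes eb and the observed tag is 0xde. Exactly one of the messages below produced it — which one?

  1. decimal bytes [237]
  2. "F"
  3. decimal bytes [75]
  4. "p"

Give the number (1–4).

4

Key hex bytes eb is 1 byte ≤ B = 6; zero-pad to 6 bytes: K' = eb 00 00 00 00 00.
K' ⊕ ipad = dd 36 36 36 36 36; K' ⊕ opad = b7 5c 5c 5c 5c 5c.
m1: inner = H(dd 36 36 36 36 36 ed) = d8; tag = H(b7 5c 5c 5c 5c 5c d8) = 5b
m2: inner = H(dd 36 36 36 36 36 46) = 31; tag = H(b7 5c 5c 5c 5c 5c 31) = b4
m3: inner = H(dd 36 36 36 36 36 4b) = 36; tag = H(b7 5c 5c 5c 5c 5c 36) = b9
m4: inner = H(dd 36 36 36 36 36 70) = 5b; tag = H(b7 5c 5c 5c 5c 5c 5b) = de ← matches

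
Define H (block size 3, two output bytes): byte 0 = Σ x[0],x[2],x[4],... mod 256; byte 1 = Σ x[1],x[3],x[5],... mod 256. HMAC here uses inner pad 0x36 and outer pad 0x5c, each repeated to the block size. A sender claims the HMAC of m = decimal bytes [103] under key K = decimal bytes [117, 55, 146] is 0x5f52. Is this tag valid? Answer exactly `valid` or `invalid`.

Key decimal bytes [117, 55, 146] = 75 37 92 is exactly B = 3 bytes: K' = 75 37 92.
K' ⊕ ipad = 43 01 a4; K' ⊕ opad = 29 6b ce.
Inner hash: even-index sum = 231 mod 256 = 231; odd-index sum = 104 mod 256 = 104 → e7 68.
Outer hash (recomputed tag): even-index sum = 351 mod 256 = 95; odd-index sum = 338 mod 256 = 82 → 5f 52.
Recomputed tag = 5f52; claimed = 5f52 → match.

valid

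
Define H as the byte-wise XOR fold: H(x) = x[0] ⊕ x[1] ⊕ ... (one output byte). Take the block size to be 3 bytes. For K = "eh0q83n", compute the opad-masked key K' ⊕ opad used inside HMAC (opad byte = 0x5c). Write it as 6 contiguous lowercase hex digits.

755c5c

Key "eh0q83n" = 65 68 30 71 38 33 6e is 7 bytes > B = 3, so hash it first: H(key) = 29, then zero-pad to 3 bytes: K' = 29 00 00.
XOR each byte with 0x5c: 29⊕5c=75, 00⊕5c=5c, 00⊕5c=5c.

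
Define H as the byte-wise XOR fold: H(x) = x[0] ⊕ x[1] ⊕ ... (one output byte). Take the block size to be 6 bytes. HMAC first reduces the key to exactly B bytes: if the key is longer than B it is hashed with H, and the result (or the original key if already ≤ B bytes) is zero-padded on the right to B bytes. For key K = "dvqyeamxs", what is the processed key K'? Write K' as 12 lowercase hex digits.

780000000000

|K| = 9 > B = 6, so first hash the key.
H(K): XOR 64⊕76⊕71⊕79⊕65⊕61⊕6d⊕78⊕73 = 78.
Zero-pad H(K) = 78 to 6 bytes: K' = 78 00 00 00 00 00.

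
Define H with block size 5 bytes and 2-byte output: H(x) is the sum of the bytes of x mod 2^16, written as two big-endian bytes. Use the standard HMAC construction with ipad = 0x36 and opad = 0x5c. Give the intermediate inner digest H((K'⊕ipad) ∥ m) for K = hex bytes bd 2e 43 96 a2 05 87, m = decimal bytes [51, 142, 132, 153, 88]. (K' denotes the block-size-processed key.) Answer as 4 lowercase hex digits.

Key hex bytes bd 2e 43 96 a2 05 87 is 7 bytes > B = 5, so hash it first: H(key) = 02 f2, then zero-pad to 5 bytes: K' = 02 f2 00 00 00.
K' ⊕ ipad = 34 c4 36 36 36.
Inner input = 34 c4 36 36 36 ∥ 33 8e 84 99 58.
Inner hash: sum = 52+196+54+54+54+51+142+132+153+88 = 976 → 03 d0.

03d0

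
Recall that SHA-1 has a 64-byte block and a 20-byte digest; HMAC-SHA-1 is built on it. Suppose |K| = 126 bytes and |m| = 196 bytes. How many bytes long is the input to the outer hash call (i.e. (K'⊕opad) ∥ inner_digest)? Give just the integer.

Key is 126 > 64 bytes, so it is hashed to 20 bytes then zero-padded to 64: |K'| = 64.
Outer input = (K'⊕opad) ∥ H(inner) → 64 + 20 = 84 bytes.

84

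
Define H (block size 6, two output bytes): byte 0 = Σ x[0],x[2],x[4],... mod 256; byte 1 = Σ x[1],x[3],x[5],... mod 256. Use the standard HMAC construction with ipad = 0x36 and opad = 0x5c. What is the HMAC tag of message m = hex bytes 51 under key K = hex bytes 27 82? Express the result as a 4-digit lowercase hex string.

Key hex bytes 27 82 is 2 bytes ≤ B = 6; zero-pad to 6 bytes: K' = 27 82 00 00 00 00.
K' ⊕ ipad = 11 b4 36 36 36 36.  K' ⊕ opad = 7b de 5c 5c 5c 5c.
Inner input = (K'⊕ipad) ∥ m = 11 b4 36 36 36 36 ∥ 51.
Inner hash: even-index sum = 206 mod 256 = 206; odd-index sum = 288 mod 256 = 32 → ce 20.
Outer input = (K'⊕opad) ∥ inner = 7b de 5c 5c 5c 5c ∥ ce 20.
Outer hash (tag): even-index sum = 513 mod 256 = 1; odd-index sum = 438 mod 256 = 182 → 01 b6.

01b6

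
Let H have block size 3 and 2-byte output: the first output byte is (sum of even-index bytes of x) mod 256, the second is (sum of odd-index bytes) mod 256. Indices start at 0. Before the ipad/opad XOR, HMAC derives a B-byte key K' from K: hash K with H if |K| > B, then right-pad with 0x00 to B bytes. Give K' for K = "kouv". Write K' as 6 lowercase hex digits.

e0e500

|K| = 4 > B = 3, so first hash the key.
H(K): even-index sum = 224 mod 256 = 224; odd-index sum = 229 mod 256 = 229 → e0 e5.
Zero-pad H(K) = e0 e5 to 3 bytes: K' = e0 e5 00.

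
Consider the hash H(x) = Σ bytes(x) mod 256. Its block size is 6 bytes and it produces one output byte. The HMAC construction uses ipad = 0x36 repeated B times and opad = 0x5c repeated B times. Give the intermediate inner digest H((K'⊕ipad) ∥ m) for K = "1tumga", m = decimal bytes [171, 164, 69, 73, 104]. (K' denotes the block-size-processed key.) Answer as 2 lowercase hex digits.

d4

Key "1tumga" = 31 74 75 6d 67 61 is exactly B = 6 bytes: K' = 31 74 75 6d 67 61.
K' ⊕ ipad = 07 42 43 5b 51 57.
Inner input = 07 42 43 5b 51 57 ∥ ab a4 45 49 68.
Inner hash: sum = 7+66+67+91+81+87+171+164+69+73+104 = 980; mod 256 = 212 → d4.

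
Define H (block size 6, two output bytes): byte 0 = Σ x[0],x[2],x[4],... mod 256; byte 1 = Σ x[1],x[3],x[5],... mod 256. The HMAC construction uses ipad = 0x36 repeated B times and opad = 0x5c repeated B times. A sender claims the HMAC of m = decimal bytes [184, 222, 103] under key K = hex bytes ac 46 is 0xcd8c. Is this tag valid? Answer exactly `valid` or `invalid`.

Key hex bytes ac 46 is 2 bytes ≤ B = 6; zero-pad to 6 bytes: K' = ac 46 00 00 00 00.
K' ⊕ ipad = 9a 70 36 36 36 36; K' ⊕ opad = f0 1a 5c 5c 5c 5c.
Inner hash: even-index sum = 549 mod 256 = 37; odd-index sum = 442 mod 256 = 186 → 25 ba.
Outer hash (recomputed tag): even-index sum = 461 mod 256 = 205; odd-index sum = 396 mod 256 = 140 → cd 8c.
Recomputed tag = cd8c; claimed = cd8c → match.

valid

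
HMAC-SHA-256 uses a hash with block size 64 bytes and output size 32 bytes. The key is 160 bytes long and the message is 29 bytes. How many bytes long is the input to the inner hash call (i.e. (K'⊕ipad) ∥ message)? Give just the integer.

Key is 160 > 64 bytes, so it is hashed to 32 bytes then zero-padded to 64: |K'| = 64.
Inner input = (K'⊕ipad) ∥ m → 64 + 29 = 93 bytes.

93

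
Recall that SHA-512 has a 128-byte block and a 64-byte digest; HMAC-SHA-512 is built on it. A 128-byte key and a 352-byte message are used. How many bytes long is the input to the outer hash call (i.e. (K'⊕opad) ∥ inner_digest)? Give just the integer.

192

Key is 128 ≤ 128 bytes, zero-padded: |K'| = 128.
Outer input = (K'⊕opad) ∥ H(inner) → 128 + 64 = 192 bytes.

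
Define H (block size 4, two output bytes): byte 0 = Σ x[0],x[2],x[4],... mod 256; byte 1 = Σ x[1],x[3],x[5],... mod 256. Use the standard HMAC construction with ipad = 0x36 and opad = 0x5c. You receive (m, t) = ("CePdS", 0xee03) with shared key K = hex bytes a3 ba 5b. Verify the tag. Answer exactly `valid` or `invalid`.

invalid

Key hex bytes a3 ba 5b is 3 bytes ≤ B = 4; zero-pad to 4 bytes: K' = a3 ba 5b 00.
K' ⊕ ipad = 95 8c 6d 36; K' ⊕ opad = ff e6 07 5c.
Inner hash: even-index sum = 488 mod 256 = 232; odd-index sum = 395 mod 256 = 139 → e8 8b.
Outer hash (recomputed tag): even-index sum = 494 mod 256 = 238; odd-index sum = 461 mod 256 = 205 → ee cd.
Recomputed tag = eecd; claimed = ee03 → mismatch.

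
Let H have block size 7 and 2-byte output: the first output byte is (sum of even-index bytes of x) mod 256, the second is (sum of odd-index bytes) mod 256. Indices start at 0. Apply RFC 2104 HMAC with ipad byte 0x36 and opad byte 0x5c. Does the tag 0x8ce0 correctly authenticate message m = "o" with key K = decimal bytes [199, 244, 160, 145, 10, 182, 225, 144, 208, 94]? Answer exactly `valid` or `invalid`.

Key decimal bytes [199, 244, 160, 145, 10, 182, 225, 144, 208, 94] = c7 f4 a0 91 0a b6 e1 90 d0 5e is 10 bytes > B = 7, so hash it first: H(key) = 22 29, then zero-pad to 7 bytes: K' = 22 29 00 00 00 00 00.
K' ⊕ ipad = 14 1f 36 36 36 36 36; K' ⊕ opad = 7e 75 5c 5c 5c 5c 5c.
Inner hash: even-index sum = 182 mod 256 = 182; odd-index sum = 250 mod 256 = 250 → b6 fa.
Outer hash (recomputed tag): even-index sum = 652 mod 256 = 140; odd-index sum = 483 mod 256 = 227 → 8c e3.
Recomputed tag = 8ce3; claimed = 8ce0 → mismatch.

invalid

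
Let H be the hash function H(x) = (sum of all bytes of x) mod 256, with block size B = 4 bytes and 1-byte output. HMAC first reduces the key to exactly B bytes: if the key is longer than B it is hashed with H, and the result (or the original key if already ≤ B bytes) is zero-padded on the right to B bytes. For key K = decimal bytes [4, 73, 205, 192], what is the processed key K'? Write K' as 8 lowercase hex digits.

Key decimal bytes [4, 73, 205, 192] = 04 49 cd c0 is exactly B = 4 bytes: K' = 04 49 cd c0.

0449cdc0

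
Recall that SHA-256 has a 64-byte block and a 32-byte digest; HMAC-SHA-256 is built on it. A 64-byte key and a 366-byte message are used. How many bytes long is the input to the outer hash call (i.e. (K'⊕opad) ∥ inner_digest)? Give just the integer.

96

Key is 64 ≤ 64 bytes, zero-padded: |K'| = 64.
Outer input = (K'⊕opad) ∥ H(inner) → 64 + 32 = 96 bytes.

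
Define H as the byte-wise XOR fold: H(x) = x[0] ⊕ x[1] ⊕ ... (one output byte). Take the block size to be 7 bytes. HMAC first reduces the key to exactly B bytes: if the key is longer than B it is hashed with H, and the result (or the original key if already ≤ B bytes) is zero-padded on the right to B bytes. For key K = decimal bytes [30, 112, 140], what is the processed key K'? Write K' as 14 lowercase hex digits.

Key decimal bytes [30, 112, 140] = 1e 70 8c is 3 bytes ≤ B = 7; zero-pad to 7 bytes: K' = 1e 70 8c 00 00 00 00.

1e708c00000000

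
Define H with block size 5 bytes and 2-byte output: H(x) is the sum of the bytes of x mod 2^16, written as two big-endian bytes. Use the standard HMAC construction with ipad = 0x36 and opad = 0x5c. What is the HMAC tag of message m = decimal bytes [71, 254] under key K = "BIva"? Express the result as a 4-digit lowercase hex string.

Key "BIva" = 42 49 76 61 is 4 bytes ≤ B = 5; zero-pad to 5 bytes: K' = 42 49 76 61 00.
K' ⊕ ipad = 74 7f 40 57 36.  K' ⊕ opad = 1e 15 2a 3d 5c.
Inner input = (K'⊕ipad) ∥ m = 74 7f 40 57 36 ∥ 47 fe.
Inner hash: sum = 116+127+64+87+54+71+254 = 773 → 03 05.
Outer input = (K'⊕opad) ∥ inner = 1e 15 2a 3d 5c ∥ 03 05.
Outer hash (tag): sum = 30+21+42+61+92+3+5 = 254 → 00 fe.

00fe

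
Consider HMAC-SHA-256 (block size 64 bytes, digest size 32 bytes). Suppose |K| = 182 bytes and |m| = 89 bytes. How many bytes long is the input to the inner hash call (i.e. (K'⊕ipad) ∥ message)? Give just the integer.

Key is 182 > 64 bytes, so it is hashed to 32 bytes then zero-padded to 64: |K'| = 64.
Inner input = (K'⊕ipad) ∥ m → 64 + 89 = 153 bytes.

153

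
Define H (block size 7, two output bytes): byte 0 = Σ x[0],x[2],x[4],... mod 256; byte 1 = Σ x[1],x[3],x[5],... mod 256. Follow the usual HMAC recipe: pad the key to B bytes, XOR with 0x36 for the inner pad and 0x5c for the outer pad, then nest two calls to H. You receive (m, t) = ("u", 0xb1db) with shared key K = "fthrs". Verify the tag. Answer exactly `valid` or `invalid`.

Key "fthrs" = 66 74 68 72 73 is 5 bytes ≤ B = 7; zero-pad to 7 bytes: K' = 66 74 68 72 73 00 00.
K' ⊕ ipad = 50 42 5e 44 45 36 36; K' ⊕ opad = 3a 28 34 2e 2f 5c 5c.
Inner hash: even-index sum = 297 mod 256 = 41; odd-index sum = 305 mod 256 = 49 → 29 31.
Outer hash (recomputed tag): even-index sum = 298 mod 256 = 42; odd-index sum = 219 mod 256 = 219 → 2a db.
Recomputed tag = 2adb; claimed = b1db → mismatch.

invalid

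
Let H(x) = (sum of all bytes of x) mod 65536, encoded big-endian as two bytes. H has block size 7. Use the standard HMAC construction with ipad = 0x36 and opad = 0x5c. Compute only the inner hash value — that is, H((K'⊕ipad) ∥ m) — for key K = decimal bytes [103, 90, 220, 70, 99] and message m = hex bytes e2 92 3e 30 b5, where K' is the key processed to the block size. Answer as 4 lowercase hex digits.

056f

Key decimal bytes [103, 90, 220, 70, 99] = 67 5a dc 46 63 is 5 bytes ≤ B = 7; zero-pad to 7 bytes: K' = 67 5a dc 46 63 00 00.
K' ⊕ ipad = 51 6c ea 70 55 36 36.
Inner input = 51 6c ea 70 55 36 36 ∥ e2 92 3e 30 b5.
Inner hash: sum = 81+108+234+112+85+54+54+226+146+62+48+181 = 1391 → 05 6f.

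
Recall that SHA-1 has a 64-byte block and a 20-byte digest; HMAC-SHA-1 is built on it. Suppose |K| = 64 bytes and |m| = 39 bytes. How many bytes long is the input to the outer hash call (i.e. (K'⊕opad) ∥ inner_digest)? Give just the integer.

84

Key is 64 ≤ 64 bytes, zero-padded: |K'| = 64.
Outer input = (K'⊕opad) ∥ H(inner) → 64 + 20 = 84 bytes.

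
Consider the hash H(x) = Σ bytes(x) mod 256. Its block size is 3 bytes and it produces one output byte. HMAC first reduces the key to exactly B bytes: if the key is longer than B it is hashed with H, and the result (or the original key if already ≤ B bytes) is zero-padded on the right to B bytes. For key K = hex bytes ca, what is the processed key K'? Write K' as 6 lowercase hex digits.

Key hex bytes ca is 1 byte ≤ B = 3; zero-pad to 3 bytes: K' = ca 00 00.

ca0000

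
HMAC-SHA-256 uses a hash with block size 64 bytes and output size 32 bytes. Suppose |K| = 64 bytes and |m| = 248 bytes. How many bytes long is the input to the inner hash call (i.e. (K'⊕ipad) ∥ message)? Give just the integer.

312

Key is 64 ≤ 64 bytes, zero-padded: |K'| = 64.
Inner input = (K'⊕ipad) ∥ m → 64 + 248 = 312 bytes.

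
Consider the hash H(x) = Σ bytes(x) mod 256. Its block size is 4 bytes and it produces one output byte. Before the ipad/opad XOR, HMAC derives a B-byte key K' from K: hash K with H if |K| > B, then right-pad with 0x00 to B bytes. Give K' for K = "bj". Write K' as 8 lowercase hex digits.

Key "bj" = 62 6a is 2 bytes ≤ B = 4; zero-pad to 4 bytes: K' = 62 6a 00 00.

626a0000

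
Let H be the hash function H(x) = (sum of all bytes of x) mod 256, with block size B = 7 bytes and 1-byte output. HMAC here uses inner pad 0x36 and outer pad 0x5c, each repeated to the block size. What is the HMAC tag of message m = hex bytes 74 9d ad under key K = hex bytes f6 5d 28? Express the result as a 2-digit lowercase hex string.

Key hex bytes f6 5d 28 is 3 bytes ≤ B = 7; zero-pad to 7 bytes: K' = f6 5d 28 00 00 00 00.
K' ⊕ ipad = c0 6b 1e 36 36 36 36.  K' ⊕ opad = aa 01 74 5c 5c 5c 5c.
Inner input = (K'⊕ipad) ∥ m = c0 6b 1e 36 36 36 36 ∥ 74 9d ad.
Inner hash: sum = 192+107+30+54+54+54+54+116+157+173 = 991; mod 256 = 223 → df.
Outer input = (K'⊕opad) ∥ inner = aa 01 74 5c 5c 5c 5c ∥ df.
Outer hash (tag): sum = 170+1+116+92+92+92+92+223 = 878; mod 256 = 110 → 6e.

6e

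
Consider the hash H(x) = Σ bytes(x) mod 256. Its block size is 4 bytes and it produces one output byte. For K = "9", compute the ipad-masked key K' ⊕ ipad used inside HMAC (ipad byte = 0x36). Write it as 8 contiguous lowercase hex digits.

Key "9" = 39 is 1 byte ≤ B = 4; zero-pad to 4 bytes: K' = 39 00 00 00.
XOR each byte with 0x36: 39⊕36=0f, 00⊕36=36, 00⊕36=36, 00⊕36=36.

0f363636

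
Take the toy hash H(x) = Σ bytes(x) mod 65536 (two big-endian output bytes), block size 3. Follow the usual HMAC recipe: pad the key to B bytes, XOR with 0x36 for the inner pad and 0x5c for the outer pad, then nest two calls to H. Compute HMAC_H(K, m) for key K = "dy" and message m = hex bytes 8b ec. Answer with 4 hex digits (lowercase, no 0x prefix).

0109

Key "dy" = 64 79 is 2 bytes ≤ B = 3; zero-pad to 3 bytes: K' = 64 79 00.
K' ⊕ ipad = 52 4f 36.  K' ⊕ opad = 38 25 5c.
Inner input = (K'⊕ipad) ∥ m = 52 4f 36 ∥ 8b ec.
Inner hash: sum = 82+79+54+139+236 = 590 → 02 4e.
Outer input = (K'⊕opad) ∥ inner = 38 25 5c ∥ 02 4e.
Outer hash (tag): sum = 56+37+92+2+78 = 265 → 01 09.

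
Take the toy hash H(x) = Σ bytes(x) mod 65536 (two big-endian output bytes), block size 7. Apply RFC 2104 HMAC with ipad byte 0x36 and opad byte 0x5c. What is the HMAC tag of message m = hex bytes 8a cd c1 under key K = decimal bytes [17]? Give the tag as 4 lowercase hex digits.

02fb

Key decimal bytes [17] = 11 is 1 byte ≤ B = 7; zero-pad to 7 bytes: K' = 11 00 00 00 00 00 00.
K' ⊕ ipad = 27 36 36 36 36 36 36.  K' ⊕ opad = 4d 5c 5c 5c 5c 5c 5c.
Inner input = (K'⊕ipad) ∥ m = 27 36 36 36 36 36 36 ∥ 8a cd c1.
Inner hash: sum = 39+54+54+54+54+54+54+138+205+193 = 899 → 03 83.
Outer input = (K'⊕opad) ∥ inner = 4d 5c 5c 5c 5c 5c 5c ∥ 03 83.
Outer hash (tag): sum = 77+92+92+92+92+92+92+3+131 = 763 → 02 fb.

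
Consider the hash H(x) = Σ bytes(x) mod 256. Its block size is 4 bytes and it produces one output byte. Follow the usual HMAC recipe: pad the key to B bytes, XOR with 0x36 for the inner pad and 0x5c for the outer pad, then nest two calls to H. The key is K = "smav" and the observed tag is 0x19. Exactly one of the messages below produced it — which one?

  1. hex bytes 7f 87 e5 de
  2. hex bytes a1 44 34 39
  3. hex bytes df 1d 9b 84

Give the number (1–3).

Key "smav" = 73 6d 61 76 is exactly B = 4 bytes: K' = 73 6d 61 76.
K' ⊕ ipad = 45 5b 57 40; K' ⊕ opad = 2f 31 3d 2a.
m1: inner = H(45 5b 57 40 7f 87 e5 de) = 00; tag = H(2f 31 3d 2a 00) = c7
m2: inner = H(45 5b 57 40 a1 44 34 39) = 89; tag = H(2f 31 3d 2a 89) = 50
m3: inner = H(45 5b 57 40 df 1d 9b 84) = 52; tag = H(2f 31 3d 2a 52) = 19 ← matches

3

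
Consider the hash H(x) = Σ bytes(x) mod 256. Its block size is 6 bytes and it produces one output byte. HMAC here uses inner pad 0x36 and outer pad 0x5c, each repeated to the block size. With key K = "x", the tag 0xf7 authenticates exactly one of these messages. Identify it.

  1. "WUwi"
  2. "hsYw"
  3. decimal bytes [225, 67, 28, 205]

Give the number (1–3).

2

Key "x" = 78 is 1 byte ≤ B = 6; zero-pad to 6 bytes: K' = 78 00 00 00 00 00.
K' ⊕ ipad = 4e 36 36 36 36 36; K' ⊕ opad = 24 5c 5c 5c 5c 5c.
m1: inner = H(4e 36 36 36 36 36 57 55 77 69) = e8; tag = H(24 5c 5c 5c 5c 5c e8) = d8
m2: inner = H(4e 36 36 36 36 36 68 73 59 77) = 07; tag = H(24 5c 5c 5c 5c 5c 07) = f7 ← matches
m3: inner = H(4e 36 36 36 36 36 e1 43 1c cd) = 69; tag = H(24 5c 5c 5c 5c 5c 69) = 59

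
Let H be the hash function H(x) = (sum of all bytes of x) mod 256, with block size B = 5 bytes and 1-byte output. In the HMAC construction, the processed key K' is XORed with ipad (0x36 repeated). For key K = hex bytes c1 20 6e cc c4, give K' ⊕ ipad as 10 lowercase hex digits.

Key hex bytes c1 20 6e cc c4 is exactly B = 5 bytes: K' = c1 20 6e cc c4.
XOR each byte with 0x36: c1⊕36=f7, 20⊕36=16, 6e⊕36=58, cc⊕36=fa, c4⊕36=f2.

f71658faf2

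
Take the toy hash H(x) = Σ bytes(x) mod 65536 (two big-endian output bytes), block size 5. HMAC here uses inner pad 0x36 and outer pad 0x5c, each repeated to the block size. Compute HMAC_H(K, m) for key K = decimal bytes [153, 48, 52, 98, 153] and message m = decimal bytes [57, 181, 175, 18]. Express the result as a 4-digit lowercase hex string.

Key decimal bytes [153, 48, 52, 98, 153] = 99 30 34 62 99 is exactly B = 5 bytes: K' = 99 30 34 62 99.
K' ⊕ ipad = af 06 02 54 af.  K' ⊕ opad = c5 6c 68 3e c5.
Inner input = (K'⊕ipad) ∥ m = af 06 02 54 af ∥ 39 b5 af 12.
Inner hash: sum = 175+6+2+84+175+57+181+175+18 = 873 → 03 69.
Outer input = (K'⊕opad) ∥ inner = c5 6c 68 3e c5 ∥ 03 69.
Outer hash (tag): sum = 197+108+104+62+197+3+105 = 776 → 03 08.

0308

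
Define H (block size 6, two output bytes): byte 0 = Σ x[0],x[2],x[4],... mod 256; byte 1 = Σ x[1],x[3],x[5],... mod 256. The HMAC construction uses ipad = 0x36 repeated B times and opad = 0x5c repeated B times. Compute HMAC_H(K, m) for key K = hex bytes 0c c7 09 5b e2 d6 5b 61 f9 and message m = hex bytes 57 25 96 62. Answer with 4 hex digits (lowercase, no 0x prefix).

Key hex bytes 0c c7 09 5b e2 d6 5b 61 f9 is 9 bytes > B = 6, so hash it first: H(key) = 4b 59, then zero-pad to 6 bytes: K' = 4b 59 00 00 00 00.
K' ⊕ ipad = 7d 6f 36 36 36 36.  K' ⊕ opad = 17 05 5c 5c 5c 5c.
Inner input = (K'⊕ipad) ∥ m = 7d 6f 36 36 36 36 ∥ 57 25 96 62.
Inner hash: even-index sum = 470 mod 256 = 214; odd-index sum = 354 mod 256 = 98 → d6 62.
Outer input = (K'⊕opad) ∥ inner = 17 05 5c 5c 5c 5c ∥ d6 62.
Outer hash (tag): even-index sum = 421 mod 256 = 165; odd-index sum = 287 mod 256 = 31 → a5 1f.

a51f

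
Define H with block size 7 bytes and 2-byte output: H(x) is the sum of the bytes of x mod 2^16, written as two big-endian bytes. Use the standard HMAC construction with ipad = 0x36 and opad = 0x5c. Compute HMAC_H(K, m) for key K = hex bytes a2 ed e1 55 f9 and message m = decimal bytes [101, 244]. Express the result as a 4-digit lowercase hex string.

Key hex bytes a2 ed e1 55 f9 is 5 bytes ≤ B = 7; zero-pad to 7 bytes: K' = a2 ed e1 55 f9 00 00.
K' ⊕ ipad = 94 db d7 63 cf 36 36.  K' ⊕ opad = fe b1 bd 09 a5 5c 5c.
Inner input = (K'⊕ipad) ∥ m = 94 db d7 63 cf 36 36 ∥ 65 f4.
Inner hash: sum = 148+219+215+99+207+54+54+101+244 = 1341 → 05 3d.
Outer input = (K'⊕opad) ∥ inner = fe b1 bd 09 a5 5c 5c ∥ 05 3d.
Outer hash (tag): sum = 254+177+189+9+165+92+92+5+61 = 1044 → 04 14.

0414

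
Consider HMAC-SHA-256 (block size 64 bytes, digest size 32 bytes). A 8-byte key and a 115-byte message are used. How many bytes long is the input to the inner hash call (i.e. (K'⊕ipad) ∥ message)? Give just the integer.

Key is 8 ≤ 64 bytes, zero-padded: |K'| = 64.
Inner input = (K'⊕ipad) ∥ m → 64 + 115 = 179 bytes.

179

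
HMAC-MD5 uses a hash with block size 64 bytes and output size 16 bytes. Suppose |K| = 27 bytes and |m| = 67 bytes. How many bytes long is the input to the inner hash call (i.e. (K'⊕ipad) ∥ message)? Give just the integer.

Key is 27 ≤ 64 bytes, zero-padded: |K'| = 64.
Inner input = (K'⊕ipad) ∥ m → 64 + 67 = 131 bytes.

131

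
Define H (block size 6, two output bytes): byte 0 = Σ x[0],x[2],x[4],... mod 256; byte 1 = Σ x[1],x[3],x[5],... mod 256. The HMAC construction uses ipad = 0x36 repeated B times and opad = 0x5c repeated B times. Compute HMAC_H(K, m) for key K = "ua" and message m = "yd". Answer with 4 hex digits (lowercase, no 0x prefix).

Key "ua" = 75 61 is 2 bytes ≤ B = 6; zero-pad to 6 bytes: K' = 75 61 00 00 00 00.
K' ⊕ ipad = 43 57 36 36 36 36.  K' ⊕ opad = 29 3d 5c 5c 5c 5c.
Inner input = (K'⊕ipad) ∥ m = 43 57 36 36 36 36 ∥ 79 64.
Inner hash: even-index sum = 296 mod 256 = 40; odd-index sum = 295 mod 256 = 39 → 28 27.
Outer input = (K'⊕opad) ∥ inner = 29 3d 5c 5c 5c 5c ∥ 28 27.
Outer hash (tag): even-index sum = 265 mod 256 = 9; odd-index sum = 284 mod 256 = 28 → 09 1c.

091c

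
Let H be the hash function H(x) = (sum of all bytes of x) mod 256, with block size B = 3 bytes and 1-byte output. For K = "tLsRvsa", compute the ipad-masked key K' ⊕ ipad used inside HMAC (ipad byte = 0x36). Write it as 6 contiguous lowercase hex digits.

f93636

Key "tLsRvsa" = 74 4c 73 52 76 73 61 is 7 bytes > B = 3, so hash it first: H(key) = cf, then zero-pad to 3 bytes: K' = cf 00 00.
XOR each byte with 0x36: cf⊕36=f9, 00⊕36=36, 00⊕36=36.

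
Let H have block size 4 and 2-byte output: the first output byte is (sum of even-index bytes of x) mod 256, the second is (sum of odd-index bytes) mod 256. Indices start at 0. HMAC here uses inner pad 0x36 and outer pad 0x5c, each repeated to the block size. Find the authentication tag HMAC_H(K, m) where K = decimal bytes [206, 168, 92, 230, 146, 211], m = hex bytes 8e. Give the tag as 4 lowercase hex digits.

Key decimal bytes [206, 168, 92, 230, 146, 211] = ce a8 5c e6 92 d3 is 6 bytes > B = 4, so hash it first: H(key) = bc 61, then zero-pad to 4 bytes: K' = bc 61 00 00.
K' ⊕ ipad = 8a 57 36 36.  K' ⊕ opad = e0 3d 5c 5c.
Inner input = (K'⊕ipad) ∥ m = 8a 57 36 36 ∥ 8e.
Inner hash: even-index sum = 334 mod 256 = 78; odd-index sum = 141 mod 256 = 141 → 4e 8d.
Outer input = (K'⊕opad) ∥ inner = e0 3d 5c 5c ∥ 4e 8d.
Outer hash (tag): even-index sum = 394 mod 256 = 138; odd-index sum = 294 mod 256 = 38 → 8a 26.

8a26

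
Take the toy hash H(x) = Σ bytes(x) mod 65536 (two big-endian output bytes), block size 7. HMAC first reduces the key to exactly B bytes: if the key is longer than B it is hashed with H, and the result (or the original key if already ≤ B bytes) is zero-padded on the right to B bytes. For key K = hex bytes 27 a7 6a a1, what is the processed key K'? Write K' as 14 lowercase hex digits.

Key hex bytes 27 a7 6a a1 is 4 bytes ≤ B = 7; zero-pad to 7 bytes: K' = 27 a7 6a a1 00 00 00.

27a76aa1000000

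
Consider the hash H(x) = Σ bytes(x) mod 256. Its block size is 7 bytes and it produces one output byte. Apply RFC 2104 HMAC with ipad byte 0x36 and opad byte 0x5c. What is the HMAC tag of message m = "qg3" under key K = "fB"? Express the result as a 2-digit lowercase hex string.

Key "fB" = 66 42 is 2 bytes ≤ B = 7; zero-pad to 7 bytes: K' = 66 42 00 00 00 00 00.
K' ⊕ ipad = 50 74 36 36 36 36 36.  K' ⊕ opad = 3a 1e 5c 5c 5c 5c 5c.
Inner input = (K'⊕ipad) ∥ m = 50 74 36 36 36 36 36 ∥ 71 67 33.
Inner hash: sum = 80+116+54+54+54+54+54+113+103+51 = 733; mod 256 = 221 → dd.
Outer input = (K'⊕opad) ∥ inner = 3a 1e 5c 5c 5c 5c 5c ∥ dd.
Outer hash (tag): sum = 58+30+92+92+92+92+92+221 = 769; mod 256 = 1 → 01.

01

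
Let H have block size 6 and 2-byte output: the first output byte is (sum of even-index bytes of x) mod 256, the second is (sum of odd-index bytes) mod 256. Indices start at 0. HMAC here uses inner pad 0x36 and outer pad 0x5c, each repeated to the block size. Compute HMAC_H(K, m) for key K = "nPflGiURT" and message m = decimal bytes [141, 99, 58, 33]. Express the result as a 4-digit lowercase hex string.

7514

Key "nPflGiURT" = 6e 50 66 6c 47 69 55 52 54 is 9 bytes > B = 6, so hash it first: H(key) = c4 77, then zero-pad to 6 bytes: K' = c4 77 00 00 00 00.
K' ⊕ ipad = f2 41 36 36 36 36.  K' ⊕ opad = 98 2b 5c 5c 5c 5c.
Inner input = (K'⊕ipad) ∥ m = f2 41 36 36 36 36 ∥ 8d 63 3a 21.
Inner hash: even-index sum = 549 mod 256 = 37; odd-index sum = 305 mod 256 = 49 → 25 31.
Outer input = (K'⊕opad) ∥ inner = 98 2b 5c 5c 5c 5c ∥ 25 31.
Outer hash (tag): even-index sum = 373 mod 256 = 117; odd-index sum = 276 mod 256 = 20 → 75 14.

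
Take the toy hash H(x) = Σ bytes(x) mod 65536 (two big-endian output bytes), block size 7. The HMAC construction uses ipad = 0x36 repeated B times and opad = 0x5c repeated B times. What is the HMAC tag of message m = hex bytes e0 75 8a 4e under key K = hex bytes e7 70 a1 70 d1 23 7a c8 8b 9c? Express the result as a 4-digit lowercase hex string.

0323

Key hex bytes e7 70 a1 70 d1 23 7a c8 8b 9c is 10 bytes > B = 7, so hash it first: H(key) = 05 c5, then zero-pad to 7 bytes: K' = 05 c5 00 00 00 00 00.
K' ⊕ ipad = 33 f3 36 36 36 36 36.  K' ⊕ opad = 59 99 5c 5c 5c 5c 5c.
Inner input = (K'⊕ipad) ∥ m = 33 f3 36 36 36 36 36 ∥ e0 75 8a 4e.
Inner hash: sum = 51+243+54+54+54+54+54+224+117+138+78 = 1121 → 04 61.
Outer input = (K'⊕opad) ∥ inner = 59 99 5c 5c 5c 5c 5c ∥ 04 61.
Outer hash (tag): sum = 89+153+92+92+92+92+92+4+97 = 803 → 03 23.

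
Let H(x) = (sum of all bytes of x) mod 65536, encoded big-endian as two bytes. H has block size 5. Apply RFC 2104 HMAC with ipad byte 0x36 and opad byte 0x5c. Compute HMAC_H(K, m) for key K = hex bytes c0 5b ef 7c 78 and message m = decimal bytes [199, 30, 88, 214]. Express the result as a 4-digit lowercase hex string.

0285

Key hex bytes c0 5b ef 7c 78 is exactly B = 5 bytes: K' = c0 5b ef 7c 78.
K' ⊕ ipad = f6 6d d9 4a 4e.  K' ⊕ opad = 9c 07 b3 20 24.
Inner input = (K'⊕ipad) ∥ m = f6 6d d9 4a 4e ∥ c7 1e 58 d6.
Inner hash: sum = 246+109+217+74+78+199+30+88+214 = 1255 → 04 e7.
Outer input = (K'⊕opad) ∥ inner = 9c 07 b3 20 24 ∥ 04 e7.
Outer hash (tag): sum = 156+7+179+32+36+4+231 = 645 → 02 85.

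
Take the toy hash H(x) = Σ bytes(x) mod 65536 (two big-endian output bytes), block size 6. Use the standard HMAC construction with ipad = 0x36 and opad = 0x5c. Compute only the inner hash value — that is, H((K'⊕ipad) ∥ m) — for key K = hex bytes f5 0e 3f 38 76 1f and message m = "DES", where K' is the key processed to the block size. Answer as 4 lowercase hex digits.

0257

Key hex bytes f5 0e 3f 38 76 1f is exactly B = 6 bytes: K' = f5 0e 3f 38 76 1f.
K' ⊕ ipad = c3 38 09 0e 40 29.
Inner input = c3 38 09 0e 40 29 ∥ 44 45 53.
Inner hash: sum = 195+56+9+14+64+41+68+69+83 = 599 → 02 57.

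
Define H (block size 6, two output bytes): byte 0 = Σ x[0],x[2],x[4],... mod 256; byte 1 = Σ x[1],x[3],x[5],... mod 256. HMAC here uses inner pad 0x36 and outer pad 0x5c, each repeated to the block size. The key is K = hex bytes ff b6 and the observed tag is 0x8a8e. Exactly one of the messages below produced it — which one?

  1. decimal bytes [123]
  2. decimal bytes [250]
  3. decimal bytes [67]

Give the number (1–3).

2

Key hex bytes ff b6 is 2 bytes ≤ B = 6; zero-pad to 6 bytes: K' = ff b6 00 00 00 00.
K' ⊕ ipad = c9 80 36 36 36 36; K' ⊕ opad = a3 ea 5c 5c 5c 5c.
m1: inner = H(c9 80 36 36 36 36 7b) = b0 ec; tag = H(a3 ea 5c 5c 5c 5c b0 ec) = 0b8e
m2: inner = H(c9 80 36 36 36 36 fa) = 2f ec; tag = H(a3 ea 5c 5c 5c 5c 2f ec) = 8a8e ← matches
m3: inner = H(c9 80 36 36 36 36 43) = 78 ec; tag = H(a3 ea 5c 5c 5c 5c 78 ec) = d38e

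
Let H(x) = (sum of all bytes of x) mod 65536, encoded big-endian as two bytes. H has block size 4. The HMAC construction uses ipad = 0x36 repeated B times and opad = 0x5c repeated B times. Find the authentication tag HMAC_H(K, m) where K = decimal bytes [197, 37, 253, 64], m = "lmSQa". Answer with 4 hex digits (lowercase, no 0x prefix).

01f8

Key decimal bytes [197, 37, 253, 64] = c5 25 fd 40 is exactly B = 4 bytes: K' = c5 25 fd 40.
K' ⊕ ipad = f3 13 cb 76.  K' ⊕ opad = 99 79 a1 1c.
Inner input = (K'⊕ipad) ∥ m = f3 13 cb 76 ∥ 6c 6d 53 51 61.
Inner hash: sum = 243+19+203+118+108+109+83+81+97 = 1061 → 04 25.
Outer input = (K'⊕opad) ∥ inner = 99 79 a1 1c ∥ 04 25.
Outer hash (tag): sum = 153+121+161+28+4+37 = 504 → 01 f8.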